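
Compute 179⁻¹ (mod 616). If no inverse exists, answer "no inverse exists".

499

Extended Euclidean algorithm:
616 = 3·179 + 79
179 = 2·79 + 21
79 = 3·21 + 16
21 = 1·16 + 5
16 = 3·5 + 1
5 = 5·1 + 0
gcd = 1, so the inverse exists. Back-substitute:
1 = 16 − 3·5
1 = −3·21 + 4·16
1 = 4·79 − 15·21
1 = −15·179 + 34·79
1 = 34·616 − 117·179
Hence 179⁻¹ ≡ -117 ≡ 499 (mod 616).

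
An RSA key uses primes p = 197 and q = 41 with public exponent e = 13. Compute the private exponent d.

7237

φ(n) = (p−1)(q−1) = 196·40 = 7840.
Need d with 13·d ≡ 1 (mod 7840). Apply the extended Euclidean algorithm:
7840 = 603×13 + 1
13 = 13×1 + 0
Back-substitute:
1 = 7840 − 603·13
So 13·(-603) ≡ 1 (mod 7840), hence d ≡ -603 ≡ 7237 (mod 7840).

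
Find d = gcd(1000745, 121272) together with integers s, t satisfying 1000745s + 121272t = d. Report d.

1

Repeated division:
1000745 = 8×121272 + 30569
121272 = 3×30569 + 29565
30569 = 1×29565 + 1004
29565 = 29×1004 + 449
1004 = 2×449 + 106
449 = 4×106 + 25
106 = 4×25 + 6
25 = 4×6 + 1
6 = 6×1 + 0
gcd(1000745, 121272) = 1.
Back-substituting:
1 = 25 − 4·6
1 = −4·106 + 17·25
1 = 17·449 − 72·106
1 = −72·1004 + 161·449
1 = 161·29565 − 4741·1004
1 = −4741·30569 + 4902·29565
1 = 4902·121272 − 19447·30569
1 = −19447·1000745 + 160478·121272
So 1 = (-19447)·1000745 + (160478)·121272.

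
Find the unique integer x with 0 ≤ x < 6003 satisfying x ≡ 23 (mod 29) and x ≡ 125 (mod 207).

Write x = 23 + 29·k. Then 29·k ≡ 125 − 23 ≡ 102 (mod 207).
Need 29⁻¹ mod 207. Extended Euclid on (207, 29):
207 = 7*29 + 4
29 = 7*4 + 1
4 = 4*1 + 0
Back-substitute:
1 = 29 − 7·4
1 = −7·207 + 50·29
29⁻¹ ≡ 50 (mod 207), so k ≡ 50·102 ≡ 132 (mod 207).
x = 23 + 29·132 = 3851.

3851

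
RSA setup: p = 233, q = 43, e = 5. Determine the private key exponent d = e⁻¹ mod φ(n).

1949

φ(n) = (p−1)(q−1) = 232·42 = 9744.
Need d with 5·d ≡ 1 (mod 9744). Apply the extended Euclidean algorithm:
9744 = 1948·5 + 4
5 = 1·4 + 1
4 = 4·1 + 0
Back-substitute:
1 = 5 − 4
1 = −9744 + 1949·5
So 5·1949 ≡ 1 (mod 9744), hence d = 1949.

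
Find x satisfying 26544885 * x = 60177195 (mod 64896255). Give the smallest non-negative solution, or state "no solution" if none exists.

First find gcd(26544885, 64896255):
64896255 = 2×26544885 + 11806485
26544885 = 2×11806485 + 2931915
11806485 = 4×2931915 + 78825
2931915 = 37×78825 + 15390
78825 = 5×15390 + 1875
15390 = 8×1875 + 390
1875 = 4×390 + 315
390 = 1×315 + 75
315 = 4×75 + 15
75 = 5×15 + 0
gcd = 15 and 15 | 60177195, so solutions exist. Divide through by 15: 1769659x ≡ 4011813 (mod 4326417).
Now find 1769659⁻¹ mod 4326417:
4326417 = 2·1769659 + 787099
1769659 = 2·787099 + 195461
787099 = 4·195461 + 5255
195461 = 37·5255 + 1026
5255 = 5·1026 + 125
1026 = 8·125 + 26
125 = 4·26 + 21
26 = 1·21 + 5
21 = 4·5 + 1
5 = 5·1 + 0
Back-substitute:
1 = 21 − 4·5
1 = −4·26 + 5·21
1 = 5·125 − 24·26
1 = −24·1026 + 197·125
1 = 197·5255 − 1009·1026
1 = −1009·195461 + 37530·5255
1 = 37530·787099 − 151129·195461
1 = −151129·1769659 + 339788·787099
1 = 339788·4326417 − 830705·1769659
So 1769659·(-830705) ≡ 1 (mod 4326417), i.e. 1769659⁻¹ ≡ 3495712.
Then x ≡ 3495712·4011813 ≡ 1570518 (mod 4326417); the smallest non-negative solution is x = 1570518.

1570518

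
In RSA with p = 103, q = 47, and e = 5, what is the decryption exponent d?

φ(n) = (p−1)(q−1) = 102·46 = 4692.
Need d with 5·d ≡ 1 (mod 4692). Apply the extended Euclidean algorithm:
4692 = 938*5 + 2
5 = 2*2 + 1
2 = 2*1 + 0
Back-substitute:
1 = 5 − 2·2
1 = −2·4692 + 1877·5
So 5·1877 ≡ 1 (mod 4692), hence d = 1877.

1877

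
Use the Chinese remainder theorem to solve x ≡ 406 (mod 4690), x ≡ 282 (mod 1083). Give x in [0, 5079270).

Write x = 406 + 4690·k. Then 4690·k ≡ 282 − 406 ≡ 959 (mod 1083).
Need 4690⁻¹ mod 1083. Extended Euclid on (1083, 358):
1083 = 3×358 + 9
358 = 39×9 + 7
9 = 1×7 + 2
7 = 3×2 + 1
2 = 2×1 + 0
Back-substitute:
1 = 7 − 3·2
1 = −3·9 + 4·7
1 = 4·358 − 159·9
1 = −159·1083 + 481·358
4690⁻¹ ≡ 481 (mod 1083), so k ≡ 481·959 ≡ 1004 (mod 1083).
x = 406 + 4690·1004 = 4709166.

4709166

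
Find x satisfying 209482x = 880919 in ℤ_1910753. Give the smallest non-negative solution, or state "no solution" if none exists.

First find gcd(209482, 1910753):
1910753 = 9·209482 + 25415
209482 = 8·25415 + 6162
25415 = 4·6162 + 767
6162 = 8·767 + 26
767 = 29·26 + 13
26 = 2·13 + 0
gcd = 13 and 13 | 880919, so solutions exist. Divide through by 13: 16114x ≡ 67763 (mod 146981).
Now find 16114⁻¹ mod 146981:
146981 = 9×16114 + 1955
16114 = 8×1955 + 474
1955 = 4×474 + 59
474 = 8×59 + 2
59 = 29×2 + 1
2 = 2×1 + 0
Back-substitute:
1 = 59 − 29·2
1 = −29·474 + 233·59
1 = 233·1955 − 961·474
1 = −961·16114 + 7921·1955
1 = 7921·146981 − 72250·16114
So 16114·(-72250) ≡ 1 (mod 146981), i.e. 16114⁻¹ ≡ 74731.
Then x ≡ 74731·67763 ≡ 60360 (mod 146981); the smallest non-negative solution is x = 60360.

60360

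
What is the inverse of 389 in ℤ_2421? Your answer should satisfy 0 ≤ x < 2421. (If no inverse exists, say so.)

Extended Euclidean algorithm:
2421 = 6·389 + 87
389 = 4·87 + 41
87 = 2·41 + 5
41 = 8·5 + 1
5 = 5·1 + 0
The gcd is 1. Working backward:
1 = 41 − 8·5
1 = −8·87 + 17·41
1 = 17·389 − 76·87
1 = −76·2421 + 473·389
So 389·473 ≡ 1 (mod 2421).

473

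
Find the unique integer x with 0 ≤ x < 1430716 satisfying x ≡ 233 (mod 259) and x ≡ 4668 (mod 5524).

Write x = 233 + 259·k. Then 259·k ≡ 4668 − 233 ≡ 4435 (mod 5524).
Need 259⁻¹ mod 5524. Extended Euclid on (5524, 259):
5524 = 21×259 + 85
259 = 3×85 + 4
85 = 21×4 + 1
4 = 4×1 + 0
Back-substitute:
1 = 85 − 21·4
1 = −21·259 + 64·85
1 = 64·5524 − 1365·259
259⁻¹ ≡ 4159 (mod 5524), so k ≡ 4159·4435 ≡ 529 (mod 5524).
x = 233 + 259·529 = 137244.

137244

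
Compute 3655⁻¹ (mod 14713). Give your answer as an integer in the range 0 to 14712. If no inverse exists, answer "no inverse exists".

1582

Run Euclid on (14713, 3655):
14713 = 4×3655 + 93
3655 = 39×93 + 28
93 = 3×28 + 9
28 = 3×9 + 1
9 = 9×1 + 0
gcd = 1, so the inverse exists. Back-substitute:
1 = 28 − 3·9
1 = −3·93 + 10·28
1 = 10·3655 − 393·93
1 = −393·14713 + 1582·3655
So 3655·1582 ≡ 1 (mod 14713).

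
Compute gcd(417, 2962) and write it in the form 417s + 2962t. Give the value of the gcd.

Repeated division:
2962 = 7·417 + 43
417 = 9·43 + 30
43 = 1·30 + 13
30 = 2·13 + 4
13 = 3·4 + 1
4 = 4·1 + 0
gcd(417, 2962) = 1.
Working backward:
1 = 13 − 3·4
1 = −3·30 + 7·13
1 = 7·43 − 10·30
1 = −10·417 + 97·43
1 = 97·2962 − 689·417
So 1 = (97)·2962 + (-689)·417.

1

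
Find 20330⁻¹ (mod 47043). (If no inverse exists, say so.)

1673

Extended Euclidean algorithm:
47043 = 2*20330 + 6383
20330 = 3*6383 + 1181
6383 = 5*1181 + 478
1181 = 2*478 + 225
478 = 2*225 + 28
225 = 8*28 + 1
28 = 28*1 + 0
gcd = 1, so the inverse exists. Back-substitute:
1 = 225 − 8·28
1 = −8·478 + 17·225
1 = 17·1181 − 42·478
1 = −42·6383 + 227·1181
1 = 227·20330 − 723·6383
1 = −723·47043 + 1673·20330
So 20330·1673 ≡ 1 (mod 47043).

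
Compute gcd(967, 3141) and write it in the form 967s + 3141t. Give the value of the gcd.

Repeated division:
3141 = 3×967 + 240
967 = 4×240 + 7
240 = 34×7 + 2
7 = 3×2 + 1
2 = 2×1 + 0
gcd(967, 3141) = 1.
Back-substituting:
1 = 7 − 3·2
1 = −3·240 + 103·7
1 = 103·967 − 415·240
1 = −415·3141 + 1348·967
So 1 = (-415)·3141 + (1348)·967.

1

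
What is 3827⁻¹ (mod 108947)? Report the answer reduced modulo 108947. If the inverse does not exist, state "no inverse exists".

12896

gcd(108947, 3827) by repeated division:
108947 = 28*3827 + 1791
3827 = 2*1791 + 245
1791 = 7*245 + 76
245 = 3*76 + 17
76 = 4*17 + 8
17 = 2*8 + 1
8 = 8*1 + 0
The gcd is 1. Working backward:
1 = 17 − 2·8
1 = −2·76 + 9·17
1 = 9·245 − 29·76
1 = −29·1791 + 212·245
1 = 212·3827 − 453·1791
1 = −453·108947 + 12896·3827
So 3827·12896 ≡ 1 (mod 108947).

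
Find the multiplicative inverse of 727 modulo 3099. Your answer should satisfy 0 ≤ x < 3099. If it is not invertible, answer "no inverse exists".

gcd(3099, 727) by repeated division:
3099 = 4×727 + 191
727 = 3×191 + 154
191 = 1×154 + 37
154 = 4×37 + 6
37 = 6×6 + 1
6 = 6×1 + 0
The gcd is 1. Working backward:
1 = 37 − 6·6
1 = −6·154 + 25·37
1 = 25·191 − 31·154
1 = −31·727 + 118·191
1 = 118·3099 − 503·727
Hence 727⁻¹ ≡ -503 ≡ 2596 (mod 3099).

2596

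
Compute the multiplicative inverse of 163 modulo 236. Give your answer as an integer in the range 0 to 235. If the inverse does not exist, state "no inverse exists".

Apply the Euclidean algorithm to 236 and 163:
236 = 1*163 + 73
163 = 2*73 + 17
73 = 4*17 + 5
17 = 3*5 + 2
5 = 2*2 + 1
2 = 2*1 + 0
gcd = 1, so the inverse exists. Back-substitute:
1 = 5 − 2·2
1 = −2·17 + 7·5
1 = 7·73 − 30·17
1 = −30·163 + 67·73
1 = 67·236 − 97·163
Hence 163⁻¹ ≡ -97 ≡ 139 (mod 236).

139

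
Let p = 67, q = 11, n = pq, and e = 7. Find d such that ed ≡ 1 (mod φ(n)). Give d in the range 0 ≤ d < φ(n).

φ(n) = (p−1)(q−1) = 66·10 = 660.
Need d with 7·d ≡ 1 (mod 660). Apply the extended Euclidean algorithm:
660 = 94×7 + 2
7 = 3×2 + 1
2 = 2×1 + 0
Back-substitute:
1 = 7 − 3·2
1 = −3·660 + 283·7
So 7·283 ≡ 1 (mod 660), hence d = 283.

283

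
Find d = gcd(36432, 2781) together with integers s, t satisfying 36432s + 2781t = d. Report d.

9

Repeated division:
36432 = 13×2781 + 279
2781 = 9×279 + 270
279 = 1×270 + 9
270 = 30×9 + 0
gcd(36432, 2781) = 9.
Express as a combination:
9 = 279 − 270
9 = −2781 + 10·279
9 = 10·36432 − 131·2781
So 9 = (10)·36432 + (-131)·2781.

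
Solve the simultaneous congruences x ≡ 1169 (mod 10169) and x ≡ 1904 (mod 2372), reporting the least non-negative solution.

Write x = 1169 + 10169·k. Then 10169·k ≡ 1904 − 1169 ≡ 735 (mod 2372).
Need 10169⁻¹ mod 2372. Extended Euclid on (2372, 681):
2372 = 3×681 + 329
681 = 2×329 + 23
329 = 14×23 + 7
23 = 3×7 + 2
7 = 3×2 + 1
2 = 2×1 + 0
Back-substitute:
1 = 7 − 3·2
1 = −3·23 + 10·7
1 = 10·329 − 143·23
1 = −143·681 + 296·329
1 = 296·2372 − 1031·681
10169⁻¹ ≡ 1341 (mod 2372), so k ≡ 1341·735 ≡ 1255 (mod 2372).
x = 1169 + 10169·1255 = 12763264.

12763264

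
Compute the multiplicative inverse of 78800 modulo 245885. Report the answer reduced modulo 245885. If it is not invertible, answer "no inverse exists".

no inverse exists

Euclidean algorithm on 245885, 78800:
245885 = 3*78800 + 9485
78800 = 8*9485 + 2920
9485 = 3*2920 + 725
2920 = 4*725 + 20
725 = 36*20 + 5
20 = 4*5 + 0
gcd(78800, 245885) = 5 ≠ 1, so 78800 has no multiplicative inverse modulo 245885.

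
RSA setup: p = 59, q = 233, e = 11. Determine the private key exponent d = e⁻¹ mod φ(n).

φ(n) = (p−1)(q−1) = 58·232 = 13456.
Need d with 11·d ≡ 1 (mod 13456). Apply the extended Euclidean algorithm:
13456 = 1223×11 + 3
11 = 3×3 + 2
3 = 1×2 + 1
2 = 2×1 + 0
Back-substitute:
1 = 3 − 2
1 = −11 + 4·3
1 = 4·13456 − 4893·11
So 11·(-4893) ≡ 1 (mod 13456), hence d ≡ -4893 ≡ 8563 (mod 13456).

8563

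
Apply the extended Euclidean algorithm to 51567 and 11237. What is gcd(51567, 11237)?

1

Euclidean algorithm:
51567 = 4*11237 + 6619
11237 = 1*6619 + 4618
6619 = 1*4618 + 2001
4618 = 2*2001 + 616
2001 = 3*616 + 153
616 = 4*153 + 4
153 = 38*4 + 1
4 = 4*1 + 0
gcd(51567, 11237) = 1.
Back-substituting:
1 = 153 − 38·4
1 = −38·616 + 153·153
1 = 153·2001 − 497·616
1 = −497·4618 + 1147·2001
1 = 1147·6619 − 1644·4618
1 = −1644·11237 + 2791·6619
1 = 2791·51567 − 12808·11237
So 1 = (2791)·51567 + (-12808)·11237.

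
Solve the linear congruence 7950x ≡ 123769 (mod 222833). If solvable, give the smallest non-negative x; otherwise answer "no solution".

193614

First find gcd(7950, 222833):
222833 = 28×7950 + 233
7950 = 34×233 + 28
233 = 8×28 + 9
28 = 3×9 + 1
9 = 9×1 + 0
gcd = 1, so a unique solution mod 222833 exists.
Back-substitute for the Bézout coefficients:
1 = 28 − 3·9
1 = −3·233 + 25·28
1 = 25·7950 − 853·233
1 = −853·222833 + 23909·7950
So 7950·(23909) ≡ 1 (mod 222833), giving 7950⁻¹ ≡ 23909.
x ≡ 7950⁻¹·123769 ≡ 23909·123769 ≡ 193614 (mod 222833).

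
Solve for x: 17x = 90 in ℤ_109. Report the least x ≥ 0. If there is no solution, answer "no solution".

63

First find gcd(17, 109):
109 = 6*17 + 7
17 = 2*7 + 3
7 = 2*3 + 1
3 = 3*1 + 0
gcd = 1, so a unique solution mod 109 exists.
Back-substitute for the Bézout coefficients:
1 = 7 − 2·3
1 = −2·17 + 5·7
1 = 5·109 − 32·17
So 17·(-32) ≡ 1 (mod 109), giving 17⁻¹ ≡ 77.
x ≡ 17⁻¹·90 ≡ 77·90 ≡ 63 (mod 109).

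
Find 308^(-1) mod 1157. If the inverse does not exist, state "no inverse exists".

432

Apply the Euclidean algorithm to 1157 and 308:
1157 = 3×308 + 233
308 = 1×233 + 75
233 = 3×75 + 8
75 = 9×8 + 3
8 = 2×3 + 2
3 = 1×2 + 1
2 = 2×1 + 0
Since gcd(308, 1157) = 1, back-substitute to write 1 as a combination:
1 = 3 − 2
1 = −8 + 3·3
1 = 3·75 − 28·8
1 = −28·233 + 87·75
1 = 87·308 − 115·233
1 = −115·1157 + 432·308
So 308·432 ≡ 1 (mod 1157).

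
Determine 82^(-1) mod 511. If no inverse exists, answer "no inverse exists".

Run Euclid on (511, 82):
511 = 6·82 + 19
82 = 4·19 + 6
19 = 3·6 + 1
6 = 6·1 + 0
gcd = 1, so the inverse exists. Back-substitute:
1 = 19 − 3·6
1 = −3·82 + 13·19
1 = 13·511 − 81·82
Hence 82⁻¹ ≡ -81 ≡ 430 (mod 511).

430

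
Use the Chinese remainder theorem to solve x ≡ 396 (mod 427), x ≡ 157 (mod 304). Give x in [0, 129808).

1677

Write x = 396 + 427·k. Then 427·k ≡ 157 − 396 ≡ 65 (mod 304).
Need 427⁻¹ mod 304. Extended Euclid on (304, 123):
304 = 2×123 + 58
123 = 2×58 + 7
58 = 8×7 + 2
7 = 3×2 + 1
2 = 2×1 + 0
Back-substitute:
1 = 7 − 3·2
1 = −3·58 + 25·7
1 = 25·123 − 53·58
1 = −53·304 + 131·123
427⁻¹ ≡ 131 (mod 304), so k ≡ 131·65 ≡ 3 (mod 304).
x = 396 + 427·3 = 1677.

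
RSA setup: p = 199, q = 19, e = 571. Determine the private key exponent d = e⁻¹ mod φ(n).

φ(n) = (p−1)(q−1) = 198·18 = 3564.
Need d with 571·d ≡ 1 (mod 3564). Apply the extended Euclidean algorithm:
3564 = 6·571 + 138
571 = 4·138 + 19
138 = 7·19 + 5
19 = 3·5 + 4
5 = 1·4 + 1
4 = 4·1 + 0
Back-substitute:
1 = 5 − 4
1 = −19 + 4·5
1 = 4·138 − 29·19
1 = −29·571 + 120·138
1 = 120·3564 − 749·571
So 571·(-749) ≡ 1 (mod 3564), hence d ≡ -749 ≡ 2815 (mod 3564).

2815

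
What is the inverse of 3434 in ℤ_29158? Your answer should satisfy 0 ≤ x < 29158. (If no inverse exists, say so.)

no inverse exists

Euclidean algorithm on 29158, 3434:
29158 = 8·3434 + 1686
3434 = 2·1686 + 62
1686 = 27·62 + 12
62 = 5·12 + 2
12 = 6·2 + 0
The gcd is 2, not 1, hence no inverse exists.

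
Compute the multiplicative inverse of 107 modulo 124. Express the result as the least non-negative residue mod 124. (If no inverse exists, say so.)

Apply the Euclidean algorithm to 124 and 107:
124 = 1×107 + 17
107 = 6×17 + 5
17 = 3×5 + 2
5 = 2×2 + 1
2 = 2×1 + 0
gcd = 1, so the inverse exists. Back-substitute:
1 = 5 − 2·2
1 = −2·17 + 7·5
1 = 7·107 − 44·17
1 = −44·124 + 51·107
So 107·51 ≡ 1 (mod 124).

51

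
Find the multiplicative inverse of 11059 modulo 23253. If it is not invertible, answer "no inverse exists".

Apply the Euclidean algorithm to 23253 and 11059:
23253 = 2*11059 + 1135
11059 = 9*1135 + 844
1135 = 1*844 + 291
844 = 2*291 + 262
291 = 1*262 + 29
262 = 9*29 + 1
29 = 29*1 + 0
gcd = 1, so the inverse exists. Back-substitute:
1 = 262 − 9·29
1 = −9·291 + 10·262
1 = 10·844 − 29·291
1 = −29·1135 + 39·844
1 = 39·11059 − 380·1135
1 = −380·23253 + 799·11059
So 11059·799 ≡ 1 (mod 23253).

799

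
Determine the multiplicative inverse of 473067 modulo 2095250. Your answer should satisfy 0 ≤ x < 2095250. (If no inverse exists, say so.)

Extended Euclidean algorithm:
2095250 = 4·473067 + 202982
473067 = 2·202982 + 67103
202982 = 3·67103 + 1673
67103 = 40·1673 + 183
1673 = 9·183 + 26
183 = 7·26 + 1
26 = 26·1 + 0
gcd = 1, so the inverse exists. Back-substitute:
1 = 183 − 7·26
1 = −7·1673 + 64·183
1 = 64·67103 − 2567·1673
1 = −2567·202982 + 7765·67103
1 = 7765·473067 − 18097·202982
1 = −18097·2095250 + 80153·473067
So 473067·80153 ≡ 1 (mod 2095250).

80153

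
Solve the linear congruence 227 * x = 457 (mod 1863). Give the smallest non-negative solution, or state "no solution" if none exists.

First find gcd(227, 1863):
1863 = 8×227 + 47
227 = 4×47 + 39
47 = 1×39 + 8
39 = 4×8 + 7
8 = 1×7 + 1
7 = 7×1 + 0
gcd = 1, so a unique solution mod 1863 exists.
Back-substitute for the Bézout coefficients:
1 = 8 − 7
1 = −39 + 5·8
1 = 5·47 − 6·39
1 = −6·227 + 29·47
1 = 29·1863 − 238·227
So 227·(-238) ≡ 1 (mod 1863), giving 227⁻¹ ≡ 1625.
x ≡ 227⁻¹·457 ≡ 1625·457 ≡ 1151 (mod 1863).

1151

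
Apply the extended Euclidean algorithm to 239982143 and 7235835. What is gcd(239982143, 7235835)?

Euclidean algorithm:
239982143 = 33*7235835 + 1199588
7235835 = 6*1199588 + 38307
1199588 = 31*38307 + 12071
38307 = 3*12071 + 2094
12071 = 5*2094 + 1601
2094 = 1*1601 + 493
1601 = 3*493 + 122
493 = 4*122 + 5
122 = 24*5 + 2
5 = 2*2 + 1
2 = 2*1 + 0
gcd(239982143, 7235835) = 1.
Back-substituting:
1 = 5 − 2·2
1 = −2·122 + 49·5
1 = 49·493 − 198·122
1 = −198·1601 + 643·493
1 = 643·2094 − 841·1601
1 = −841·12071 + 4848·2094
1 = 4848·38307 − 15385·12071
1 = −15385·1199588 + 481783·38307
1 = 481783·7235835 − 2906083·1199588
1 = −2906083·239982143 + 96382522·7235835
So 1 = (-2906083)·239982143 + (96382522)·7235835.

1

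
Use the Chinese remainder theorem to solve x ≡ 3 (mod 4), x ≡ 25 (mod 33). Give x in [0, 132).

91

Write x = 3 + 4·k. Then 4·k ≡ 25 − 3 ≡ 22 (mod 33).
Need 4⁻¹ mod 33. Extended Euclid on (33, 4):
33 = 8·4 + 1
4 = 4·1 + 0
Back-substitute:
1 = 33 − 8·4
4⁻¹ ≡ 25 (mod 33), so k ≡ 25·22 ≡ 22 (mod 33).
x = 3 + 4·22 = 91.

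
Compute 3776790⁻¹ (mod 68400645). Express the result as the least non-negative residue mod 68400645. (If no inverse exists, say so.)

no inverse exists

Compute gcd(3776790, 68400645):
68400645 = 18·3776790 + 418425
3776790 = 9·418425 + 10965
418425 = 38·10965 + 1755
10965 = 6·1755 + 435
1755 = 4·435 + 15
435 = 29·15 + 0
gcd(3776790, 68400645) = 15 ≠ 1, so 3776790 has no multiplicative inverse modulo 68400645.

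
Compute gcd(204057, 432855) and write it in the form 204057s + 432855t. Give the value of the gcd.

Repeated division:
432855 = 2·204057 + 24741
204057 = 8·24741 + 6129
24741 = 4·6129 + 225
6129 = 27·225 + 54
225 = 4·54 + 9
54 = 6·9 + 0
gcd(204057, 432855) = 9.
Back-substituting:
9 = 225 − 4·54
9 = −4·6129 + 109·225
9 = 109·24741 − 440·6129
9 = −440·204057 + 3629·24741
9 = 3629·432855 − 7698·204057
So 9 = (3629)·432855 + (-7698)·204057.

9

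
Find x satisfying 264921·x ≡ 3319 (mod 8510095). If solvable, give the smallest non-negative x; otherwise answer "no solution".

First find gcd(264921, 8510095):
8510095 = 32·264921 + 32623
264921 = 8·32623 + 3937
32623 = 8·3937 + 1127
3937 = 3·1127 + 556
1127 = 2·556 + 15
556 = 37·15 + 1
15 = 15·1 + 0
gcd = 1, so a unique solution mod 8510095 exists.
Back-substitute for the Bézout coefficients:
1 = 556 − 37·15
1 = −37·1127 + 75·556
1 = 75·3937 − 262·1127
1 = −262·32623 + 2171·3937
1 = 2171·264921 − 17630·32623
1 = −17630·8510095 + 566331·264921
So 264921·(566331) ≡ 1 (mod 8510095), giving 264921⁻¹ ≡ 566331.
x ≡ 264921⁻¹·3319 ≡ 566331·3319 ≡ 7431689 (mod 8510095).

7431689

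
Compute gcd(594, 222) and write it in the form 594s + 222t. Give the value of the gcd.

Apply Euclid's algorithm to 594 and 222:
594 = 2*222 + 150
222 = 1*150 + 72
150 = 2*72 + 6
72 = 12*6 + 0
gcd(594, 222) = 6.
Working backward:
6 = 150 − 2·72
6 = −2·222 + 3·150
6 = 3·594 − 8·222
So 6 = (3)·594 + (-8)·222.

6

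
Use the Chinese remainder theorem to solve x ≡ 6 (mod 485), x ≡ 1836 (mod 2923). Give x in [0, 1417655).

Write x = 6 + 485·k. Then 485·k ≡ 1836 − 6 ≡ 1830 (mod 2923).
Need 485⁻¹ mod 2923. Extended Euclid on (2923, 485):
2923 = 6*485 + 13
485 = 37*13 + 4
13 = 3*4 + 1
4 = 4*1 + 0
Back-substitute:
1 = 13 − 3·4
1 = −3·485 + 112·13
1 = 112·2923 − 675·485
485⁻¹ ≡ 2248 (mod 2923), so k ≡ 2248·1830 ≡ 1179 (mod 2923).
x = 6 + 485·1179 = 571821.

571821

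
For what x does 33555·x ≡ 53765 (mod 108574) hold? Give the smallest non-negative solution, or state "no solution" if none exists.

First find gcd(33555, 108574):
108574 = 3·33555 + 7909
33555 = 4·7909 + 1919
7909 = 4·1919 + 233
1919 = 8·233 + 55
233 = 4·55 + 13
55 = 4·13 + 3
13 = 4·3 + 1
3 = 3·1 + 0
gcd = 1, so a unique solution mod 108574 exists.
Back-substitute for the Bézout coefficients:
1 = 13 − 4·3
1 = −4·55 + 17·13
1 = 17·233 − 72·55
1 = −72·1919 + 593·233
1 = 593·7909 − 2444·1919
1 = −2444·33555 + 10369·7909
1 = 10369·108574 − 33551·33555
So 33555·(-33551) ≡ 1 (mod 108574), giving 33555⁻¹ ≡ 75023.
x ≡ 33555⁻¹·53765 ≡ 75023·53765 ≡ 87495 (mod 108574).

87495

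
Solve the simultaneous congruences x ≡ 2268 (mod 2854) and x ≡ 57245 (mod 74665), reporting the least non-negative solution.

170965430

Write x = 2268 + 2854·k. Then 2854·k ≡ 57245 − 2268 ≡ 54977 (mod 74665).
Need 2854⁻¹ mod 74665. Extended Euclid on (74665, 2854):
74665 = 26*2854 + 461
2854 = 6*461 + 88
461 = 5*88 + 21
88 = 4*21 + 4
21 = 5*4 + 1
4 = 4*1 + 0
Back-substitute:
1 = 21 − 5·4
1 = −5·88 + 21·21
1 = 21·461 − 110·88
1 = −110·2854 + 681·461
1 = 681·74665 − 17816·2854
2854⁻¹ ≡ 56849 (mod 74665), so k ≡ 56849·54977 ≡ 59903 (mod 74665).
x = 2268 + 2854·59903 = 170965430.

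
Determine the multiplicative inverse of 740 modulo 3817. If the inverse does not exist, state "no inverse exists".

Apply the Euclidean algorithm to 3817 and 740:
3817 = 5*740 + 117
740 = 6*117 + 38
117 = 3*38 + 3
38 = 12*3 + 2
3 = 1*2 + 1
2 = 2*1 + 0
gcd = 1, so the inverse exists. Back-substitute:
1 = 3 − 2
1 = −38 + 13·3
1 = 13·117 − 40·38
1 = −40·740 + 253·117
1 = 253·3817 − 1305·740
Thus 740·(-1305) ≡ 1 (mod 3817); reducing, -1305 mod 3817 = 2512.

2512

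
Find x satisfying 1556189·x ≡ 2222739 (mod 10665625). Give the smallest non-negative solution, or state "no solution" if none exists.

4674576

First find gcd(1556189, 10665625):
10665625 = 6*1556189 + 1328491
1556189 = 1*1328491 + 227698
1328491 = 5*227698 + 190001
227698 = 1*190001 + 37697
190001 = 5*37697 + 1516
37697 = 24*1516 + 1313
1516 = 1*1313 + 203
1313 = 6*203 + 95
203 = 2*95 + 13
95 = 7*13 + 4
13 = 3*4 + 1
4 = 4*1 + 0
gcd = 1, so a unique solution mod 10665625 exists.
Back-substitute for the Bézout coefficients:
1 = 13 − 3·4
1 = −3·95 + 22·13
1 = 22·203 − 47·95
1 = −47·1313 + 304·203
1 = 304·1516 − 351·1313
1 = −351·37697 + 8728·1516
1 = 8728·190001 − 43991·37697
1 = −43991·227698 + 52719·190001
1 = 52719·1328491 − 307586·227698
1 = −307586·1556189 + 360305·1328491
1 = 360305·10665625 − 2469416·1556189
So 1556189·(-2469416) ≡ 1 (mod 10665625), giving 1556189⁻¹ ≡ 8196209.
x ≡ 1556189⁻¹·2222739 ≡ 8196209·2222739 ≡ 4674576 (mod 10665625).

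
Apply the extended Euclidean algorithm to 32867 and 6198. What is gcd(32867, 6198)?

1

Repeated division:
32867 = 5×6198 + 1877
6198 = 3×1877 + 567
1877 = 3×567 + 176
567 = 3×176 + 39
176 = 4×39 + 20
39 = 1×20 + 19
20 = 1×19 + 1
19 = 19×1 + 0
gcd(32867, 6198) = 1.
Working backward:
1 = 20 − 19
1 = −39 + 2·20
1 = 2·176 − 9·39
1 = −9·567 + 29·176
1 = 29·1877 − 96·567
1 = −96·6198 + 317·1877
1 = 317·32867 − 1681·6198
So 1 = (317)·32867 + (-1681)·6198.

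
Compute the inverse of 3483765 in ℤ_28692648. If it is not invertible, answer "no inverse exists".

no inverse exists

Euclidean algorithm on 28692648, 3483765:
28692648 = 8*3483765 + 822528
3483765 = 4*822528 + 193653
822528 = 4*193653 + 47916
193653 = 4*47916 + 1989
47916 = 24*1989 + 180
1989 = 11*180 + 9
180 = 20*9 + 0
Since gcd = 9 > 1, 3483765 is not a unit mod 28692648.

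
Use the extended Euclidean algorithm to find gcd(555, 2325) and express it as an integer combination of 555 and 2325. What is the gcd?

Apply Euclid's algorithm to 2325 and 555:
2325 = 4*555 + 105
555 = 5*105 + 30
105 = 3*30 + 15
30 = 2*15 + 0
gcd(555, 2325) = 15.
Back-substituting:
15 = 105 − 3·30
15 = −3·555 + 16·105
15 = 16·2325 − 67·555
So 15 = (16)·2325 + (-67)·555.

15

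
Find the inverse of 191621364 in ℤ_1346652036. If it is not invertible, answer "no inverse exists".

Compute gcd(191621364, 1346652036):
1346652036 = 7·191621364 + 5302488
191621364 = 36·5302488 + 731796
5302488 = 7·731796 + 179916
731796 = 4·179916 + 12132
179916 = 14·12132 + 10068
12132 = 1·10068 + 2064
10068 = 4·2064 + 1812
2064 = 1·1812 + 252
1812 = 7·252 + 48
252 = 5·48 + 12
48 = 4·12 + 0
gcd(191621364, 1346652036) = 12 ≠ 1, so 191621364 has no multiplicative inverse modulo 1346652036.

no inverse exists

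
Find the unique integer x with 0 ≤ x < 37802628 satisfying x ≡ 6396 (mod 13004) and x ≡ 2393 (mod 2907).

Write x = 6396 + 13004·k. Then 13004·k ≡ 2393 − 6396 ≡ 1811 (mod 2907).
Need 13004⁻¹ mod 2907. Extended Euclid on (2907, 1376):
2907 = 2·1376 + 155
1376 = 8·155 + 136
155 = 1·136 + 19
136 = 7·19 + 3
19 = 6·3 + 1
3 = 3·1 + 0
Back-substitute:
1 = 19 − 6·3
1 = −6·136 + 43·19
1 = 43·155 − 49·136
1 = −49·1376 + 435·155
1 = 435·2907 − 919·1376
13004⁻¹ ≡ 1988 (mod 2907), so k ≡ 1988·1811 ≡ 1402 (mod 2907).
x = 6396 + 13004·1402 = 18238004.

18238004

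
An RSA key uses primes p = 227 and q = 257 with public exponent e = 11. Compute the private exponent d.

φ(n) = (p−1)(q−1) = 226·256 = 57856.
Need d with 11·d ≡ 1 (mod 57856). Apply the extended Euclidean algorithm:
57856 = 5259*11 + 7
11 = 1*7 + 4
7 = 1*4 + 3
4 = 1*3 + 1
3 = 3*1 + 0
Back-substitute:
1 = 4 − 3
1 = −7 + 2·4
1 = 2·11 − 3·7
1 = −3·57856 + 15779·11
So 11·15779 ≡ 1 (mod 57856), hence d = 15779.

15779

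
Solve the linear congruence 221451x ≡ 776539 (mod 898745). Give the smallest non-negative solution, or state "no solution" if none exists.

First find gcd(221451, 898745):
898745 = 4·221451 + 12941
221451 = 17·12941 + 1454
12941 = 8·1454 + 1309
1454 = 1·1309 + 145
1309 = 9·145 + 4
145 = 36·4 + 1
4 = 4·1 + 0
gcd = 1, so a unique solution mod 898745 exists.
Back-substitute for the Bézout coefficients:
1 = 145 − 36·4
1 = −36·1309 + 325·145
1 = 325·1454 − 361·1309
1 = −361·12941 + 3213·1454
1 = 3213·221451 − 54982·12941
1 = −54982·898745 + 223141·221451
So 221451·(223141) ≡ 1 (mod 898745), giving 221451⁻¹ ≡ 223141.
x ≡ 221451⁻¹·776539 ≡ 223141·776539 ≡ 551744 (mod 898745).

551744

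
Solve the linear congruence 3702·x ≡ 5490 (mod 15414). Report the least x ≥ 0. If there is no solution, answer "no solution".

First find gcd(3702, 15414):
15414 = 4×3702 + 606
3702 = 6×606 + 66
606 = 9×66 + 12
66 = 5×12 + 6
12 = 2×6 + 0
gcd = 6 and 6 | 5490, so solutions exist. Divide through by 6: 617x ≡ 915 (mod 2569).
Now find 617⁻¹ mod 2569:
2569 = 4·617 + 101
617 = 6·101 + 11
101 = 9·11 + 2
11 = 5·2 + 1
2 = 2·1 + 0
Back-substitute:
1 = 11 − 5·2
1 = −5·101 + 46·11
1 = 46·617 − 281·101
1 = −281·2569 + 1170·617
So 617⁻¹ ≡ 1170 (mod 2569).
Then x ≡ 1170·915 ≡ 1846 (mod 2569); the smallest non-negative solution is x = 1846.

1846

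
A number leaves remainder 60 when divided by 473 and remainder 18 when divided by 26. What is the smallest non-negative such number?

1006

Write x = 60 + 473·k. Then 473·k ≡ 18 − 60 ≡ 10 (mod 26).
Need 473⁻¹ mod 26. Extended Euclid on (26, 5):
26 = 5×5 + 1
5 = 5×1 + 0
Back-substitute:
1 = 26 − 5·5
473⁻¹ ≡ 21 (mod 26), so k ≡ 21·10 ≡ 2 (mod 26).
x = 60 + 473·2 = 1006.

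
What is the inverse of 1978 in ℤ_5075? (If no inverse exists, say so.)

1542

Extended Euclidean algorithm:
5075 = 2×1978 + 1119
1978 = 1×1119 + 859
1119 = 1×859 + 260
859 = 3×260 + 79
260 = 3×79 + 23
79 = 3×23 + 10
23 = 2×10 + 3
10 = 3×3 + 1
3 = 3×1 + 0
The gcd is 1. Working backward:
1 = 10 − 3·3
1 = −3·23 + 7·10
1 = 7·79 − 24·23
1 = −24·260 + 79·79
1 = 79·859 − 261·260
1 = −261·1119 + 340·859
1 = 340·1978 − 601·1119
1 = −601·5075 + 1542·1978
So 1978·1542 ≡ 1 (mod 5075).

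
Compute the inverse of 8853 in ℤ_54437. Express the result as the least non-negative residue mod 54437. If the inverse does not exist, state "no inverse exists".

Run Euclid on (54437, 8853):
54437 = 6*8853 + 1319
8853 = 6*1319 + 939
1319 = 1*939 + 380
939 = 2*380 + 179
380 = 2*179 + 22
179 = 8*22 + 3
22 = 7*3 + 1
3 = 3*1 + 0
The gcd is 1. Working backward:
1 = 22 − 7·3
1 = −7·179 + 57·22
1 = 57·380 − 121·179
1 = −121·939 + 299·380
1 = 299·1319 − 420·939
1 = −420·8853 + 2819·1319
1 = 2819·54437 − 17334·8853
So 8853·(-17334) ≡ 1 (mod 54437), and -17334 ≡ 37103 (mod 54437).

37103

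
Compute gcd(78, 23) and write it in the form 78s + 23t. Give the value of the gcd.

Apply Euclid's algorithm to 78 and 23:
78 = 3*23 + 9
23 = 2*9 + 5
9 = 1*5 + 4
5 = 1*4 + 1
4 = 4*1 + 0
gcd(78, 23) = 1.
Express as a combination:
1 = 5 − 4
1 = −9 + 2·5
1 = 2·23 − 5·9
1 = −5·78 + 17·23
So 1 = (-5)·78 + (17)·23.

1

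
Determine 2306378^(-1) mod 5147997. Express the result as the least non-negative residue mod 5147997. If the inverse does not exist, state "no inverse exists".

4868678

Apply the Euclidean algorithm to 5147997 and 2306378:
5147997 = 2×2306378 + 535241
2306378 = 4×535241 + 165414
535241 = 3×165414 + 38999
165414 = 4×38999 + 9418
38999 = 4×9418 + 1327
9418 = 7×1327 + 129
1327 = 10×129 + 37
129 = 3×37 + 18
37 = 2×18 + 1
18 = 18×1 + 0
gcd = 1, so the inverse exists. Back-substitute:
1 = 37 − 2·18
1 = −2·129 + 7·37
1 = 7·1327 − 72·129
1 = −72·9418 + 511·1327
1 = 511·38999 − 2116·9418
1 = −2116·165414 + 8975·38999
1 = 8975·535241 − 29041·165414
1 = −29041·2306378 + 125139·535241
1 = 125139·5147997 − 279319·2306378
Thus 2306378·(-279319) ≡ 1 (mod 5147997); reducing, -279319 mod 5147997 = 4868678.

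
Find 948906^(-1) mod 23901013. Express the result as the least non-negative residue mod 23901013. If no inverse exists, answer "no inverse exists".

12240420

Extended Euclidean algorithm:
23901013 = 25*948906 + 178363
948906 = 5*178363 + 57091
178363 = 3*57091 + 7090
57091 = 8*7090 + 371
7090 = 19*371 + 41
371 = 9*41 + 2
41 = 20*2 + 1
2 = 2*1 + 0
gcd = 1, so the inverse exists. Back-substitute:
1 = 41 − 20·2
1 = −20·371 + 181·41
1 = 181·7090 − 3459·371
1 = −3459·57091 + 27853·7090
1 = 27853·178363 − 87018·57091
1 = −87018·948906 + 462943·178363
1 = 462943·23901013 − 11660593·948906
Hence 948906⁻¹ ≡ -11660593 ≡ 12240420 (mod 23901013).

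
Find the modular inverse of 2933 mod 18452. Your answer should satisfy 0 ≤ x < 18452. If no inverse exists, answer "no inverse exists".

Euclidean algorithm on 18452, 2933:
18452 = 6*2933 + 854
2933 = 3*854 + 371
854 = 2*371 + 112
371 = 3*112 + 35
112 = 3*35 + 7
35 = 5*7 + 0
gcd(2933, 18452) = 7 ≠ 1, so 2933 has no multiplicative inverse modulo 18452.

no inverse exists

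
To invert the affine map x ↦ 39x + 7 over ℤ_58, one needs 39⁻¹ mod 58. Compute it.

Apply the Euclidean algorithm to 58 and 39:
58 = 1·39 + 19
39 = 2·19 + 1
19 = 19·1 + 0
The gcd is 1. Working backward:
1 = 39 − 2·19
1 = −2·58 + 3·39
So 39·3 ≡ 1 (mod 58).

3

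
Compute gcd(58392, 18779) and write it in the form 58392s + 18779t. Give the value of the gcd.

1

Apply Euclid's algorithm to 58392 and 18779:
58392 = 3·18779 + 2055
18779 = 9·2055 + 284
2055 = 7·284 + 67
284 = 4·67 + 16
67 = 4·16 + 3
16 = 5·3 + 1
3 = 3·1 + 0
gcd(58392, 18779) = 1.
Express as a combination:
1 = 16 − 5·3
1 = −5·67 + 21·16
1 = 21·284 − 89·67
1 = −89·2055 + 644·284
1 = 644·18779 − 5885·2055
1 = −5885·58392 + 18299·18779
So 1 = (-5885)·58392 + (18299)·18779.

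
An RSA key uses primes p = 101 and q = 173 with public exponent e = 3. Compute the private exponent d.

φ(n) = (p−1)(q−1) = 100·172 = 17200.
Need d with 3·d ≡ 1 (mod 17200). Apply the extended Euclidean algorithm:
17200 = 5733×3 + 1
3 = 3×1 + 0
Back-substitute:
1 = 17200 − 5733·3
So 3·(-5733) ≡ 1 (mod 17200), hence d ≡ -5733 ≡ 11467 (mod 17200).

11467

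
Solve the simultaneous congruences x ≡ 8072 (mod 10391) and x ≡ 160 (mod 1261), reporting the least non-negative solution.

4580112

Write x = 8072 + 10391·k. Then 10391·k ≡ 160 − 8072 ≡ 915 (mod 1261).
Need 10391⁻¹ mod 1261. Extended Euclid on (1261, 303):
1261 = 4×303 + 49
303 = 6×49 + 9
49 = 5×9 + 4
9 = 2×4 + 1
4 = 4×1 + 0
Back-substitute:
1 = 9 − 2·4
1 = −2·49 + 11·9
1 = 11·303 − 68·49
1 = −68·1261 + 283·303
10391⁻¹ ≡ 283 (mod 1261), so k ≡ 283·915 ≡ 440 (mod 1261).
x = 8072 + 10391·440 = 4580112.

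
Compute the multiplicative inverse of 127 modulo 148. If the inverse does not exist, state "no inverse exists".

gcd(148, 127) by repeated division:
148 = 1·127 + 21
127 = 6·21 + 1
21 = 21·1 + 0
gcd = 1, so the inverse exists. Back-substitute:
1 = 127 − 6·21
1 = −6·148 + 7·127
So 127·7 ≡ 1 (mod 148).

7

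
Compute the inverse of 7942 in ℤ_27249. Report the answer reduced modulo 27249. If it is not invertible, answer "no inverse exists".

Run Euclid on (27249, 7942):
27249 = 3*7942 + 3423
7942 = 2*3423 + 1096
3423 = 3*1096 + 135
1096 = 8*135 + 16
135 = 8*16 + 7
16 = 2*7 + 2
7 = 3*2 + 1
2 = 2*1 + 0
Since gcd(7942, 27249) = 1, back-substitute to write 1 as a combination:
1 = 7 − 3·2
1 = −3·16 + 7·7
1 = 7·135 − 59·16
1 = −59·1096 + 479·135
1 = 479·3423 − 1496·1096
1 = −1496·7942 + 3471·3423
1 = 3471·27249 − 11909·7942
Hence 7942⁻¹ ≡ -11909 ≡ 15340 (mod 27249).

15340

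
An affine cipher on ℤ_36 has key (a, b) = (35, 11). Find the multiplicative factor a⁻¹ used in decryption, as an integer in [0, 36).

Run Euclid on (36, 35):
36 = 1·35 + 1
35 = 35·1 + 0
gcd = 1, so the inverse exists. Back-substitute:
1 = 36 − 35
So 35·(-1) ≡ 1 (mod 36), and -1 ≡ 35 (mod 36).

35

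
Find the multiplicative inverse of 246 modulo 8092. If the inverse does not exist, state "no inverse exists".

no inverse exists

Compute gcd(246, 8092):
8092 = 32·246 + 220
246 = 1·220 + 26
220 = 8·26 + 12
26 = 2·12 + 2
12 = 6·2 + 0
The gcd is 2, not 1, hence no inverse exists.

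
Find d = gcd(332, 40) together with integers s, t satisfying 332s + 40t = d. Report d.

4

Apply Euclid's algorithm to 332 and 40:
332 = 8*40 + 12
40 = 3*12 + 4
12 = 3*4 + 0
gcd(332, 40) = 4.
Express as a combination:
4 = 40 − 3·12
4 = −3·332 + 25·40
So 4 = (-3)·332 + (25)·40.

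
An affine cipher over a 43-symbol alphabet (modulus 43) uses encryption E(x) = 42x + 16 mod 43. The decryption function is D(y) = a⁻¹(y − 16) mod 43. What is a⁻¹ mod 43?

42

Extended Euclidean algorithm:
43 = 1·42 + 1
42 = 42·1 + 0
Since gcd(42, 43) = 1, back-substitute to write 1 as a combination:
1 = 43 − 42
Hence 42⁻¹ ≡ -1 ≡ 42 (mod 43).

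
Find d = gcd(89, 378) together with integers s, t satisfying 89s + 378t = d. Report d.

1

Apply Euclid's algorithm to 378 and 89:
378 = 4×89 + 22
89 = 4×22 + 1
22 = 22×1 + 0
gcd(89, 378) = 1.
Back-substituting:
1 = 89 − 4·22
1 = −4·378 + 17·89
So 1 = (-4)·378 + (17)·89.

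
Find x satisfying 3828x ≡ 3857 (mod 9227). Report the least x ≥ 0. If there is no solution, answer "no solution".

4265

First find gcd(3828, 9227):
9227 = 2·3828 + 1571
3828 = 2·1571 + 686
1571 = 2·686 + 199
686 = 3·199 + 89
199 = 2·89 + 21
89 = 4·21 + 5
21 = 4·5 + 1
5 = 5·1 + 0
gcd = 1, so a unique solution mod 9227 exists.
Back-substitute for the Bézout coefficients:
1 = 21 − 4·5
1 = −4·89 + 17·21
1 = 17·199 − 38·89
1 = −38·686 + 131·199
1 = 131·1571 − 300·686
1 = −300·3828 + 731·1571
1 = 731·9227 − 1762·3828
So 3828·(-1762) ≡ 1 (mod 9227), giving 3828⁻¹ ≡ 7465.
x ≡ 3828⁻¹·3857 ≡ 7465·3857 ≡ 4265 (mod 9227).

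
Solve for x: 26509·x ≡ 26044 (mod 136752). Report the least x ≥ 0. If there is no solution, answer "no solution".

no solution

gcd(26509, 136752):
136752 = 5*26509 + 4207
26509 = 6*4207 + 1267
4207 = 3*1267 + 406
1267 = 3*406 + 49
406 = 8*49 + 14
49 = 3*14 + 7
14 = 2*7 + 0
gcd = 7, but 7 ∤ 26044, so the congruence has no solution.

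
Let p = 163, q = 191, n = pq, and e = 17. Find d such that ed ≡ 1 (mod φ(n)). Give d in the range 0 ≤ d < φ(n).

φ(n) = (p−1)(q−1) = 162·190 = 30780.
Need d with 17·d ≡ 1 (mod 30780). Apply the extended Euclidean algorithm:
30780 = 1810*17 + 10
17 = 1*10 + 7
10 = 1*7 + 3
7 = 2*3 + 1
3 = 3*1 + 0
Back-substitute:
1 = 7 − 2·3
1 = −2·10 + 3·7
1 = 3·17 − 5·10
1 = −5·30780 + 9053·17
So 17·9053 ≡ 1 (mod 30780), hence d = 9053.

9053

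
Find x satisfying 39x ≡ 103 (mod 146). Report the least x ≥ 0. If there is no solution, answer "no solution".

First find gcd(39, 146):
146 = 3*39 + 29
39 = 1*29 + 10
29 = 2*10 + 9
10 = 1*9 + 1
9 = 9*1 + 0
gcd = 1, so a unique solution mod 146 exists.
Back-substitute for the Bézout coefficients:
1 = 10 − 9
1 = −29 + 3·10
1 = 3·39 − 4·29
1 = −4·146 + 15·39
So 39·(15) ≡ 1 (mod 146), giving 39⁻¹ ≡ 15.
x ≡ 39⁻¹·103 ≡ 15·103 ≡ 85 (mod 146).

85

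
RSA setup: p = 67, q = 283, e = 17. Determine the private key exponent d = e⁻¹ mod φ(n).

6569

φ(n) = (p−1)(q−1) = 66·282 = 18612.
Need d with 17·d ≡ 1 (mod 18612). Apply the extended Euclidean algorithm:
18612 = 1094·17 + 14
17 = 1·14 + 3
14 = 4·3 + 2
3 = 1·2 + 1
2 = 2·1 + 0
Back-substitute:
1 = 3 − 2
1 = −14 + 5·3
1 = 5·17 − 6·14
1 = −6·18612 + 6569·17
So 17·6569 ≡ 1 (mod 18612), hence d = 6569.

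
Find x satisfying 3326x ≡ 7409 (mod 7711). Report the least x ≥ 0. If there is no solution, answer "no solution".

5782

First find gcd(3326, 7711):
7711 = 2*3326 + 1059
3326 = 3*1059 + 149
1059 = 7*149 + 16
149 = 9*16 + 5
16 = 3*5 + 1
5 = 5*1 + 0
gcd = 1, so a unique solution mod 7711 exists.
Back-substitute for the Bézout coefficients:
1 = 16 − 3·5
1 = −3·149 + 28·16
1 = 28·1059 − 199·149
1 = −199·3326 + 625·1059
1 = 625·7711 − 1449·3326
So 3326·(-1449) ≡ 1 (mod 7711), giving 3326⁻¹ ≡ 6262.
x ≡ 3326⁻¹·7409 ≡ 6262·7409 ≡ 5782 (mod 7711).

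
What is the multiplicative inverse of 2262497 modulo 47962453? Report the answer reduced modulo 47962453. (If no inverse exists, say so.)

41144886

Run Euclid on (47962453, 2262497):
47962453 = 21*2262497 + 450016
2262497 = 5*450016 + 12417
450016 = 36*12417 + 3004
12417 = 4*3004 + 401
3004 = 7*401 + 197
401 = 2*197 + 7
197 = 28*7 + 1
7 = 7*1 + 0
gcd = 1, so the inverse exists. Back-substitute:
1 = 197 − 28·7
1 = −28·401 + 57·197
1 = 57·3004 − 427·401
1 = −427·12417 + 1765·3004
1 = 1765·450016 − 63967·12417
1 = −63967·2262497 + 321600·450016
1 = 321600·47962453 − 6817567·2262497
Hence 2262497⁻¹ ≡ -6817567 ≡ 41144886 (mod 47962453).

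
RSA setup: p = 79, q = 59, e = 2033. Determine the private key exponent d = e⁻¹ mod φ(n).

φ(n) = (p−1)(q−1) = 78·58 = 4524.
Need d with 2033·d ≡ 1 (mod 4524). Apply the extended Euclidean algorithm:
4524 = 2×2033 + 458
2033 = 4×458 + 201
458 = 2×201 + 56
201 = 3×56 + 33
56 = 1×33 + 23
33 = 1×23 + 10
23 = 2×10 + 3
10 = 3×3 + 1
3 = 3×1 + 0
Back-substitute:
1 = 10 − 3·3
1 = −3·23 + 7·10
1 = 7·33 − 10·23
1 = −10·56 + 17·33
1 = 17·201 − 61·56
1 = −61·458 + 139·201
1 = 139·2033 − 617·458
1 = −617·4524 + 1373·2033
So 2033·1373 ≡ 1 (mod 4524), hence d = 1373.

1373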